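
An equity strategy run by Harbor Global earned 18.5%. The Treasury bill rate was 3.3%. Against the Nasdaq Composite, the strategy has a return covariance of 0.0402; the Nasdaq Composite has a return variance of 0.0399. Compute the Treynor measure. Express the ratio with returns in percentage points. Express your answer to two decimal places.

15.09

β = Cov / Var = 0.0402 / 0.0399 = 1.0075
Treynor = (Rp − Rf) / β = (18.5% − 3.3%) / 1.0075 = 15.20 / 1.0075 = 15.0868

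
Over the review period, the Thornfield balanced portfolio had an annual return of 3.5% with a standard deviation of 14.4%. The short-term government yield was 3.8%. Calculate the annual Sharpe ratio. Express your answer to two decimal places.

Sharpe = (Rp − Rf) / σp = (3.5% − 3.8%) / 14.4% = -0.30% / 14.4% = -0.0208

-0.02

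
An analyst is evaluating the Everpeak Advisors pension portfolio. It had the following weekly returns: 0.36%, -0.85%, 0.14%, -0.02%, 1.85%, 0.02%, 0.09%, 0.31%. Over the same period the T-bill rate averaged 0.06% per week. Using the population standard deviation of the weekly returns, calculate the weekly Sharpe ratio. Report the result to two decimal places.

0.25

Mean return μ = 1.900 / 8 = 0.2375%
Σ(r − μ)² = (0.36 − 0.2375)² + (-0.85 − 0.2375)² + (0.14 − 0.2375)² + … = 3.9480
population σ = √(3.9480 / 8) = √0.4935 = 0.7025%
Sharpe = (μ − rf) / σ = (0.2375 − 0.06) / 0.7025 = 0.1775 / 0.7025 = 0.2527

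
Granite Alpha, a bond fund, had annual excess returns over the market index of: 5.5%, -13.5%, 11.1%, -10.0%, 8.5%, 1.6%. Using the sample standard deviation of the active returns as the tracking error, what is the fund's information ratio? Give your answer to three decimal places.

0.053

Mean return μ = 3.20 / 6 = 0.5333%
Sample σ = √[Σ(r − μ)² / 5] = √[508.8133 / 5] = √101.7627 = 10.0877%
IR = μ / tracking error = 0.5333 / 10.0877 = 0.0529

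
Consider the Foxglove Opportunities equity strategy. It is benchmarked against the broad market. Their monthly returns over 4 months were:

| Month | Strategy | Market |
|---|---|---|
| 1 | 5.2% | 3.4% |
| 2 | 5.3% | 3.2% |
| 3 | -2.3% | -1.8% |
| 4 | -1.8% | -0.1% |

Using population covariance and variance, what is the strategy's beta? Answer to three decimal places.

r̄p = 1.6000%,  r̄m = 1.1750%
Cov = Σ(rp − r̄p)(rm − r̄m) / 4 = 7.8600
Var(rm) = Σ(rm − r̄m)² / 4 = 4.8819
β = Cov / Var = 7.8600 / 4.8819 = 1.6100

1.610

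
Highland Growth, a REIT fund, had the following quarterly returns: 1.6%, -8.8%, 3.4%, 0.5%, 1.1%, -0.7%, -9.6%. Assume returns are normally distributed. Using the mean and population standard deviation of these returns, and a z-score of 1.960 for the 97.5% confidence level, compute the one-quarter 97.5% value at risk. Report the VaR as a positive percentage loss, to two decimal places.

Mean return r̄ = -12.50 / 7 = -1.7857%
Σ(r − r̄)² = (1.6 − (-1.7857))² + (-8.8 − (-1.7857))² + … = 163.3486
σ = √[163.3486 / 7] = 4.8307%
VaR = −(r̄ − z·σ) = −(-1.7857 − 1.960 × 4.8307) = −(-11.2539) = 11.2539%

11.25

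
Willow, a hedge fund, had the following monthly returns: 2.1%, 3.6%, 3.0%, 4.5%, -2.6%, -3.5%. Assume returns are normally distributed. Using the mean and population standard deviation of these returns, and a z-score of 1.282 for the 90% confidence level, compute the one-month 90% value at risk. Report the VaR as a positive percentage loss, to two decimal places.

Mean return r̄ = 7.10 / 6 = 1.1833%
Σ(r − r̄)² = (2.1 − 1.1833)² + (3.6 − 1.1833)² + … = 57.2283
population σ = √(57.2283 / 6) = √9.5381 = 3.0884%
VaR = −(r̄ − z·σ) = −(1.1833 − 1.282 × 3.0884) = −(-2.7760) = 2.7760%

2.78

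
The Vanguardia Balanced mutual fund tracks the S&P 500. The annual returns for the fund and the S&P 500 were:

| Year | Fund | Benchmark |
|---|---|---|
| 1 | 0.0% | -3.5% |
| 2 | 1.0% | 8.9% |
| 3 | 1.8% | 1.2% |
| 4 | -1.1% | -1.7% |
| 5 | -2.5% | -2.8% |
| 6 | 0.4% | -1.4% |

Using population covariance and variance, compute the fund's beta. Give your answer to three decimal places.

0.184

r̄p = -0.0667%,  r̄m = 0.1167%
Cov = Σ(rp − r̄p)(rm − r̄m) / 6 = 3.2361
Var(rm) = Σ(rm − r̄m)² / 6 = 17.5847
β = Cov / Var = 3.2361 / 17.5847 = 0.1840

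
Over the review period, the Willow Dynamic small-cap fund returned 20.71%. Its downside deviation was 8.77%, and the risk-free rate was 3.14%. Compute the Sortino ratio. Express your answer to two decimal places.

Sortino = (Rp − Rf) / σd = (20.71% − 3.14%) / 8.77% = 17.57% / 8.77% = 2.0034

2.00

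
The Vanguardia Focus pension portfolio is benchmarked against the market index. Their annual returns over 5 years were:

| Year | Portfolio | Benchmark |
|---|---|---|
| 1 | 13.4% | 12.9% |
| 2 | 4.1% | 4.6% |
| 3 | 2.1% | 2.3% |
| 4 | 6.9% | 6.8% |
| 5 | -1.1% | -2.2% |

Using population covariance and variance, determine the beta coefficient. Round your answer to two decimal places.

r̄p = 5.0800%,  r̄m = 4.8800%
Cov = Σ(rp − r̄p)(rm − r̄m) / 5 = 24.3876
Var(rm) = Σ(rm − r̄m)² / 5 = 24.9736
β = Cov / Var = 24.3876 / 24.9736 = 0.9765

0.98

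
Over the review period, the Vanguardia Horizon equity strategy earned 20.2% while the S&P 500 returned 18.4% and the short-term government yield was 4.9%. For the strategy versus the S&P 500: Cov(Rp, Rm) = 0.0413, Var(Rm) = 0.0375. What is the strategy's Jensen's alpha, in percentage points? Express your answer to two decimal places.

β = Cov / Var = 0.0413 / 0.0375 = 1.1013
E[R] = Rf + β(Rm − Rf) = 4.9% + 1.1013 × (18.4% − 4.9%) = 19.7676%
α = Rp − E[R] = 20.2% − 19.7676% = 0.4324

0.43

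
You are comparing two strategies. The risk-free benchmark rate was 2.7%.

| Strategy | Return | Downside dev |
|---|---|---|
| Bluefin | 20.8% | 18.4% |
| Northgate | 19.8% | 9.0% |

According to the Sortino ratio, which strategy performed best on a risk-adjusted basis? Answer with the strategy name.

Bluefin: Sortino ratio = (20.8% − 2.7%) / 18.4% = 0.984
Northgate: Sortino ratio = (19.8% − 2.7%) / 9.0% = 1.900
Highest: Northgate (1.900).

Northgate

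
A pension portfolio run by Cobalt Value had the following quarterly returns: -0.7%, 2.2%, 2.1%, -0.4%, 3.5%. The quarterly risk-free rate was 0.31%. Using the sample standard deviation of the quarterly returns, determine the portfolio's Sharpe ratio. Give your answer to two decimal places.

0.57

Mean return r̄ = 6.70 / 5 = 1.3400%
Σ(r − r̄)² = (-0.7 − 1.3400)² + (2.2 − 1.3400)² + … = 13.1720
sample σ = √(13.1720 / 4) = √3.2930 = 1.8147%
Sharpe = (r̄ − rf) / σ = (1.3400 − 0.31) / 1.8147 = 1.0300 / 1.8147 = 0.5676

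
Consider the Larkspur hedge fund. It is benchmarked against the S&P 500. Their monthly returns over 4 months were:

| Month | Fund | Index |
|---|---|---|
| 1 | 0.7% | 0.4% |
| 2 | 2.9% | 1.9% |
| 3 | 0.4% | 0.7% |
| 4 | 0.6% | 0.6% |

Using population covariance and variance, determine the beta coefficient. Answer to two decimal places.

r̄p = 1.1500%,  r̄m = 0.9000%
Cov = Σ(rp − r̄p)(rm − r̄m) / 4 = 0.5725
Var(rm) = Σ(rm − r̄m)² / 4 = 0.3450
β = Cov / Var = 0.5725 / 0.3450 = 1.6594

1.66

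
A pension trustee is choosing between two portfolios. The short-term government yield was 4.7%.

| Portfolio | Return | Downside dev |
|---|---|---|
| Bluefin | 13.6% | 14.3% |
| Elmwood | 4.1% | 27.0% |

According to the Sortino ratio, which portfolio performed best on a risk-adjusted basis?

Bluefin: Sortino ratio = (13.6% − 4.7%) / 14.3% = 0.622
Elmwood: Sortino ratio = (4.1% − 4.7%) / 27.0% = -0.022
Highest: Bluefin (0.622).

Bluefin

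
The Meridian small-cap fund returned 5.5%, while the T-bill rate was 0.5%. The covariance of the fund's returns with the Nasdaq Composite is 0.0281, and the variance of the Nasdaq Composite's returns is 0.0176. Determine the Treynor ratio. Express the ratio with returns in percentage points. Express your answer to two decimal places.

β = Cov / Var = 0.0281 / 0.0176 = 1.5966
Treynor = (Rp − Rf) / β = (5.5% − 0.5%) / 1.5966 = 5.00 / 1.5966 = 3.1317

3.13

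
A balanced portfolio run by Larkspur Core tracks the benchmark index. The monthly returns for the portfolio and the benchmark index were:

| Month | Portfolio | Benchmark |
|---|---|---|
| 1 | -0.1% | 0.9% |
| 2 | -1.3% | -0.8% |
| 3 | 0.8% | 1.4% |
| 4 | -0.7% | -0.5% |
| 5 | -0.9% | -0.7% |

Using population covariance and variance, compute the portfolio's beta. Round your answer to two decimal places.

0.77

r̄p = -0.4400%,  r̄m = 0.0600%
Cov = Σ(rp − r̄p)(rm − r̄m) / 5 = 0.6364
Var(rm) = Σ(rm − r̄m)² / 5 = 0.8264
β = Cov / Var = 0.6364 / 0.8264 = 0.7701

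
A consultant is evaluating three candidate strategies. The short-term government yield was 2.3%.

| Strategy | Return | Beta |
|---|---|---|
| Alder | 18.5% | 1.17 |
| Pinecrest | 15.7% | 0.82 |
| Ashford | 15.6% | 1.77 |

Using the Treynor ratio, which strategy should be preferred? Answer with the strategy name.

Alder: Treynor = (18.5% − 2.3%) / 1.17 = 13.846
Pinecrest: Treynor = (15.7% − 2.3%) / 0.82 = 16.341
Ashford: Treynor = (15.6% − 2.3%) / 1.77 = 7.514
Highest: Pinecrest (16.341).

Pinecrest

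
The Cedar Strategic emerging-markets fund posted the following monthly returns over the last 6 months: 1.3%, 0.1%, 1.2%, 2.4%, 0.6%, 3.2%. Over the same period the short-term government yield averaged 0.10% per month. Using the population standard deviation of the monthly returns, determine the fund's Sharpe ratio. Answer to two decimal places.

r̄ = (1.3 + 0.1 + 1.2 + 2.4 + 0.6 + 3.2) / 6 = 1.4667%
Population σ = √[Σ(r − r̄)² / 6] = √[6.5933 / 6] = √1.0989 = 1.0483%
Sharpe = (r̄ − rf) / σ = (1.4667 − 0.1) / 1.0483 = 1.3667 / 1.0483 = 1.3037

1.30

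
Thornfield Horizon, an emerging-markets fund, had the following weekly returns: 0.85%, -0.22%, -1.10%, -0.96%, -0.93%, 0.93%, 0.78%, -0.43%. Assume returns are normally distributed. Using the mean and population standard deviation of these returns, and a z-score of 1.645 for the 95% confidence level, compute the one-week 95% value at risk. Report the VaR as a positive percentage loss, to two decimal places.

r̄ = (0.85 − 0.22 − 1.1 − 0.96 − 0.93 + 0.93 + 0.78 − 0.43) / 8 = -1.080 / 8 = -0.1350%
Σ(r − r̄)² = 5.2798; population σ = √(5.2798/8) = 0.8124%
VaR = −(r̄ − z·σ) = −(-0.1350 − 1.645 × 0.8124) = −(-1.4714) = 1.4714%

1.47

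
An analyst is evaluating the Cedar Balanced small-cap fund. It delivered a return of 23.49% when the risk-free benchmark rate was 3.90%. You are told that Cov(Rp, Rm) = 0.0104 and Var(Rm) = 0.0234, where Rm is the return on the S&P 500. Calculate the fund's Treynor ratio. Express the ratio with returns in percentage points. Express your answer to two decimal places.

44.08

β = Cov / Var = 0.0104 / 0.0234 = 0.4444
Treynor = (Rp − Rf) / β = (23.49% − 3.90%) / 0.4444 = 19.59 / 0.4444 = 44.0819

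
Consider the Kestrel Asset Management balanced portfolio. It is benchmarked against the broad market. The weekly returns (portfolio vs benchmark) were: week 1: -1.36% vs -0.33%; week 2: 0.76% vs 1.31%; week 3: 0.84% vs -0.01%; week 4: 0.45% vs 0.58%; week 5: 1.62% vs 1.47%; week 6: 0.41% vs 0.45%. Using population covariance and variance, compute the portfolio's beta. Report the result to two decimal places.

1.07

r̄p = 0.4533%,  r̄m = 0.5783%
Cov = Σ(rp − r̄p)(rm − r̄m) / 6 = 0.4483
Var(rm) = Σ(rm − r̄m)² / 6 = 0.4197
β = Cov / Var = 0.4483 / 0.4197 = 1.0681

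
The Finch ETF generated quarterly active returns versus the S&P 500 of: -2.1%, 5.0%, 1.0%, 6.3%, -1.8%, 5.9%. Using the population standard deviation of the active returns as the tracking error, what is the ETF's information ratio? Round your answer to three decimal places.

0.678

Mean return μ = 14.30 / 6 = 2.3833%
Population σ = √[Σ(r − μ)² / 6] = √[74.0683 / 6] = √12.3447 = 3.5135%
IR = μ / tracking error = 2.3833 / 3.5135 = 0.6783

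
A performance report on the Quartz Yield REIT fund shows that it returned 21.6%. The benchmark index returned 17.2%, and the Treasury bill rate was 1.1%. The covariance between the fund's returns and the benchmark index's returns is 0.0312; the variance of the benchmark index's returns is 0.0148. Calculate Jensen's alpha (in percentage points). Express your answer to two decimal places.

-13.44

β = Cov / Var = 0.0312 / 0.0148 = 2.1081
E[R] = Rf + β(Rm − Rf) = 1.1% + 2.1081 × (17.2% − 1.1%) = 35.0404%
α = Rp − E[R] = 21.6% − 35.0404% = -13.4404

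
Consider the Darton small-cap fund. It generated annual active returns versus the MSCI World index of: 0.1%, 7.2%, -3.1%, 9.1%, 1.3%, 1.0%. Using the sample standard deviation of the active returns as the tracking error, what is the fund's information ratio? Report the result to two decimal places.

Mean return r̄ = 15.60 / 6 = 2.6000%
Σ(r − r̄)² = (0.1 − 2.6000)² + (7.2 − 2.6000)² + … = 106.4000
σ = √[106.4000 / 5] = 4.6130%
IR = r̄ / tracking error = 2.6000 / 4.6130 = 0.5636

0.56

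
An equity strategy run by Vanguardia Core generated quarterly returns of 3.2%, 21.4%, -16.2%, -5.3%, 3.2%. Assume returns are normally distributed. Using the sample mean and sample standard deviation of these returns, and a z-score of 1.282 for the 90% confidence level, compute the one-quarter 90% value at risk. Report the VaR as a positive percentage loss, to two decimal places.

Mean return r̄ = 6.30 / 5 = 1.2600%
Sample std dev = √[761.0320 / 4] = 13.7934%
VaR = −(r̄ − z·σ) = −(1.2600 − 1.282 × 13.7934) = −(-16.4231) = 16.4231%

16.42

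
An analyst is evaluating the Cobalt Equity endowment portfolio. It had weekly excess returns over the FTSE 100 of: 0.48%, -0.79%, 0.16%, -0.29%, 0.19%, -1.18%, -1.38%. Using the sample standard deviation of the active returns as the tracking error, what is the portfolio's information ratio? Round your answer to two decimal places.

-0.55

r̄ = (0.48 − 0.79 + 0.16 − 0.29 + 0.19 − 1.18 − 1.38) / 7 = -0.4014%
Σ(r − r̄)² = 3.1691; sample σ = √(3.1691/6) = 0.7268%
IR = r̄ / tracking error = -0.4014 / 0.7268 = -0.5523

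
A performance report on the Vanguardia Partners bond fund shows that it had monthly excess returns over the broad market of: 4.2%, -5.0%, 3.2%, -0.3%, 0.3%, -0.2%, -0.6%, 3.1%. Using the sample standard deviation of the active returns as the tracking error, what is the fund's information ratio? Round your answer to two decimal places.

0.20

μ = (4.2 − 5 + 3.2 − 0.3 + 0.3 − 0.2 − 0.6 + 3.1) / 8 = 0.5875%
Sample σ = √[Σ(r − μ)² / 7] = √[60.3088 / 7] = √8.6155 = 2.9352%
IR = μ / tracking error = 0.5875 / 2.9352 = 0.2002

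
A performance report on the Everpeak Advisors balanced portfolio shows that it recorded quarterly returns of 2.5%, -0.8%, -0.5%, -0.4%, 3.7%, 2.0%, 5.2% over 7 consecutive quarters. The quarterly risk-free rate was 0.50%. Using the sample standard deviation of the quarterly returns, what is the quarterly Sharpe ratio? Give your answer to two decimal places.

0.50

r̄ = (2.5 − 0.8 − 0.5 − 0.4 + 3.7 + 2 + 5.2) / 7 = 11.70 / 7 = 1.6714%
Sample std dev = √[32.4743 / 6] = 2.3265%
Sharpe = (r̄ − rf) / σ = (1.6714 − 0.5) / 2.3265 = 1.1714 / 2.3265 = 0.5035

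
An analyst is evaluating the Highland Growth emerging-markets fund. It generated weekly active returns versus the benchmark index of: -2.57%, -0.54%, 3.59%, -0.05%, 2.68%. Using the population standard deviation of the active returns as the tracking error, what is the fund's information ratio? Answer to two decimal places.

Mean return r̄ = 3.110 / 5 = 0.6220%
Population std dev = √[25.0351 / 5] = 2.2376%
IR = r̄ / tracking error = 0.6220 / 2.2376 = 0.2780

0.28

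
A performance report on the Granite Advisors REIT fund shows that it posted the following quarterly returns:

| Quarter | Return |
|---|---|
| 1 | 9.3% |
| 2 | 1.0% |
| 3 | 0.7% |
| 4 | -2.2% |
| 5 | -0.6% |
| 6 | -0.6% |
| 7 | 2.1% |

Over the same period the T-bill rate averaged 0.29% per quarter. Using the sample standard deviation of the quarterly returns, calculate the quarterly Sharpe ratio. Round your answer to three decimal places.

Mean return μ = 9.70 / 7 = 1.3857%
Sample σ = √[Σ(r − μ)² / 6] = √[84.5086 / 6] = √14.0848 = 3.7530%
Sharpe = (μ − rf) / σ = (1.3857 − 0.29) / 3.7530 = 1.0957 / 3.7530 = 0.2920

0.292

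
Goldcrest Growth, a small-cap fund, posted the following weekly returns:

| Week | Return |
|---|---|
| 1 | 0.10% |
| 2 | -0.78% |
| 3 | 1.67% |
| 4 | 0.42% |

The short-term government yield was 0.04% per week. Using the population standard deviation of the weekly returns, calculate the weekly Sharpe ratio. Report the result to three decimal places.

r̄ = (0.1 − 0.78 + 1.67 + 0.42) / 4 = 1.410 / 4 = 0.3525%
Population std dev = √[3.0867 / 4] = 0.8785%
Sharpe = (r̄ − rf) / σ = (0.3525 − 0.04) / 0.8785 = 0.3125 / 0.8785 = 0.3557

0.356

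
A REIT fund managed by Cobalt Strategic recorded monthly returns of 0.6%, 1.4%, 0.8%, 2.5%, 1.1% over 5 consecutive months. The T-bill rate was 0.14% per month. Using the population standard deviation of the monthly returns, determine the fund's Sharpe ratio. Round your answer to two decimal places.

Mean return r̄ = 6.40 / 5 = 1.2800%
Σ(r − r̄)² = (0.6 − 1.2800)² + (1.4 − 1.2800)² + (0.8 − 1.2800)² + … = 2.2280
σ = √[2.2280 / 5] = 0.6675%
Sharpe = (r̄ − rf) / σ = (1.2800 − 0.14) / 0.6675 = 1.1400 / 0.6675 = 1.7079

1.71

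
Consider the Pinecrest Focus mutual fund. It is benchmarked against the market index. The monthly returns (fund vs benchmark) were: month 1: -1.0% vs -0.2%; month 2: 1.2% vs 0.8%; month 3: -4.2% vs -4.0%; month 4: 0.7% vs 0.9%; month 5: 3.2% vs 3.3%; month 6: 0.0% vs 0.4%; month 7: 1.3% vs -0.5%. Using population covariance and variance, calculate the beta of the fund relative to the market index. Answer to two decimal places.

r̄p = 0.1714%,  r̄m = 0.1000%
Cov = Σ(rp − r̄p)(rm − r̄m) / 7 = 4.0543
Var(rm) = Σ(rm − r̄m)² / 7 = 4.1029
β = Cov / Var = 4.0543 / 4.1029 = 0.9882

0.99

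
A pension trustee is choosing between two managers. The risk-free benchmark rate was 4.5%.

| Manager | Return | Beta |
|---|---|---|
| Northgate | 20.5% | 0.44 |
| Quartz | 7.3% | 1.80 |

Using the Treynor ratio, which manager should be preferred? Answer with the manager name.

Northgate: Treynor = (20.5% − 4.5%) / 0.44 = 36.364
Quartz: Treynor = (7.3% − 4.5%) / 1.80 = 1.556
Highest: Northgate (36.364).

Northgate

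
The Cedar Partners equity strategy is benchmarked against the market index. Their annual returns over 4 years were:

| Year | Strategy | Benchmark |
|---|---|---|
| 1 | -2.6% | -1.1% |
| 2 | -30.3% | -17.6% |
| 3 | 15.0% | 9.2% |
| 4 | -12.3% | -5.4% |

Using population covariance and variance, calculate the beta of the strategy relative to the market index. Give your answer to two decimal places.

r̄p = -7.5500%,  r̄m = -3.7250%
Cov = Σ(rp − r̄p)(rm − r̄m) / 4 = 157.0163
Var(rm) = Σ(rm − r̄m)² / 4 = 92.3169
β = Cov / Var = 157.0163 / 92.3169 = 1.7008

1.70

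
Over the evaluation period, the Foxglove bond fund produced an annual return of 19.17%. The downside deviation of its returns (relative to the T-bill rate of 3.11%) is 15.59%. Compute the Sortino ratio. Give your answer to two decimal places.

1.03

Sortino = (Rp − Rf) / σd = (19.17% − 3.11%) / 15.59% = 16.06% / 15.59% = 1.0301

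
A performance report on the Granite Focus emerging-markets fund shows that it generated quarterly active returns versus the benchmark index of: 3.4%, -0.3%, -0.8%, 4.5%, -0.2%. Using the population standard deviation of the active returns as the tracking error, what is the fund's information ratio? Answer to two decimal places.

r̄ = (3.4 − 0.3 − 0.8 + 4.5 − 0.2) / 5 = 1.3200%
Σ(r − r̄)² = (3.4 − 1.3200)² + (-0.3 − 1.3200)² + (-0.8 − 1.3200)² + … = 23.8680
σ = √[23.8680 / 5] = 2.1849%
IR = r̄ / tracking error = 1.3200 / 2.1849 = 0.6041

0.60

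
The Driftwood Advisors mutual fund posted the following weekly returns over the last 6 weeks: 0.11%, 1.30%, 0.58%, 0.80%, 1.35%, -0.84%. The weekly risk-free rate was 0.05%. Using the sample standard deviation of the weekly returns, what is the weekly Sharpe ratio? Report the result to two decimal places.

r̄ = (0.11 + 1.3 + 0.58 + 0.8 + 1.35 − 0.84) / 6 = 3.300 / 6 = 0.5500%
Σ(r − r̄)² = (0.11 − 0.5500)² + (1.3 − 0.5500)² + … = 3.3916
sample σ = √(3.3916 / 5) = √0.6783 = 0.8236%
Sharpe = (r̄ − rf) / σ = (0.5500 − 0.05) / 0.8236 = 0.5000 / 0.8236 = 0.6071

0.61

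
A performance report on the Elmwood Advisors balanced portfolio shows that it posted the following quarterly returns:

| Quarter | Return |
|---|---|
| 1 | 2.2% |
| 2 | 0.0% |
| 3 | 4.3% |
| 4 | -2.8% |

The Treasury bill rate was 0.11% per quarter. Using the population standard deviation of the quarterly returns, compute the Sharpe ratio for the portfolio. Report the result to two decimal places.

r̄ = (2.2 + 0 + 4.3 − 2.8) / 4 = 3.70 / 4 = 0.9250%
Population std dev = √[27.7475 / 4] = 2.6338%
Sharpe = (r̄ − rf) / σ = (0.9250 − 0.11) / 2.6338 = 0.8150 / 2.6338 = 0.3094

0.31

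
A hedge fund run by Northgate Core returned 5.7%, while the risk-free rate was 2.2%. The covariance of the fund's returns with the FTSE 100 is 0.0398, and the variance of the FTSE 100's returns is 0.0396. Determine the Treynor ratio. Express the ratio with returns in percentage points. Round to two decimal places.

3.48

β = Cov / Var = 0.0398 / 0.0396 = 1.0051
Treynor = (Rp − Rf) / β = (5.7% − 2.2%) / 1.0051 = 3.50 / 1.0051 = 3.4822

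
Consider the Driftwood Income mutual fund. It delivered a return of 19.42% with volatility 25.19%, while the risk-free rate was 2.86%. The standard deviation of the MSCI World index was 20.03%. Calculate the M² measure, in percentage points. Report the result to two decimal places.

16.03

Sharpe = (Rp − Rf) / σp = (19.42% − 2.86%) / 25.19% = 0.6574
M² = Rf + Sharpe × σm = 2.86% + 0.6574 × 20.03% = 16.0277%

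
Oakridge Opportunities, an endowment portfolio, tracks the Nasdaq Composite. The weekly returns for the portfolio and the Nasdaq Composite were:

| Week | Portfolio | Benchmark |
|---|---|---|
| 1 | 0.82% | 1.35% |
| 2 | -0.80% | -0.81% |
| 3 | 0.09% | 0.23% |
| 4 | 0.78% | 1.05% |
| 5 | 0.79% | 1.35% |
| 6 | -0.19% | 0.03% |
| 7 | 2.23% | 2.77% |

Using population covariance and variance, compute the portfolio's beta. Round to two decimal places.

r̄p = 0.5314%,  r̄m = 0.8529%
Cov = Σ(rp − r̄p)(rm − r̄m) / 7 = 0.9514
Var(rm) = Σ(rm − r̄m)² / 7 = 1.1484
β = Cov / Var = 0.9514 / 1.1484 = 0.8285

0.83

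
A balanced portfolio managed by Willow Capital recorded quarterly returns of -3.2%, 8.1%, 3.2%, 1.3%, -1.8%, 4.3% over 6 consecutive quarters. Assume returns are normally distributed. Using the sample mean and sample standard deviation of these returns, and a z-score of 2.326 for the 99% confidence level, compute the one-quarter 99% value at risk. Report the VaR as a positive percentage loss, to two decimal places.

Mean return μ = 11.90 / 6 = 1.9833%
Σ(r − μ)² = 85.9083; sample σ = √(85.9083/5) = 4.1451%
VaR = −(μ − z·σ) = −(1.9833 − 2.326 × 4.1451) = −(-7.6582) = 7.6582%

7.66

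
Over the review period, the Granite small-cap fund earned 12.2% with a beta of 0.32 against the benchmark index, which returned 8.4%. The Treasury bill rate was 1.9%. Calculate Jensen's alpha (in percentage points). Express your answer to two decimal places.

8.22

CAPM expected return = Rf + β(Rm − Rf) = 1.9% + 0.32 × (8.4% − 1.9%) = 1.9 + 0.32 × 6.50 = 3.9800%
Jensen's α = Rp − E[R] = 12.2% − 3.9800% = 8.2200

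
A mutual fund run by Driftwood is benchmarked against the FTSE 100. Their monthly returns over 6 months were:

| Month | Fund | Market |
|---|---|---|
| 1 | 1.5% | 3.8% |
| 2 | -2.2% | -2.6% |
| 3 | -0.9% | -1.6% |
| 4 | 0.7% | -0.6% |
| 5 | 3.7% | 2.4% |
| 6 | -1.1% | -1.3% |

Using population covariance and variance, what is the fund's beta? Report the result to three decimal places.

0.720

r̄p = 0.2833%,  r̄m = 0.0167%
Cov = Σ(rp − r̄p)(rm − r̄m) / 6 = 3.7869
Var(rm) = Σ(rm − r̄m)² / 6 = 5.2614
β = Cov / Var = 3.7869 / 5.2614 = 0.7198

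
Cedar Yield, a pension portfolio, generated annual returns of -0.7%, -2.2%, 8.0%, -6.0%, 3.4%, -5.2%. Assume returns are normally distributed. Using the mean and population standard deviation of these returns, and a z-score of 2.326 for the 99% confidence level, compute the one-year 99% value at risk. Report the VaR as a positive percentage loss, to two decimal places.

Mean return μ = -2.70 / 6 = -0.4500%
Σ(r − μ)² = (-0.7 − (-0.4500))² + (-2.2 − (-0.4500))² + (8 − (-0.4500))² + … = 142.7150
σ = √[142.7150 / 6] = 4.8771%
VaR = −(μ − z·σ) = −(-0.4500 − 2.326 × 4.8771) = −(-11.7941) = 11.7941%

11.79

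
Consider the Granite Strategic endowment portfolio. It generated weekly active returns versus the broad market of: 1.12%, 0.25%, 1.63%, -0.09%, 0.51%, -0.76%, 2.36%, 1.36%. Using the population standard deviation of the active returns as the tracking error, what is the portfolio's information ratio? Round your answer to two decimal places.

Mean return μ = 6.380 / 8 = 0.7975%
Σ(r − μ)² = (1.12 − 0.7975)² + (0.25 − 0.7975)² + (1.63 − 0.7975)² + … = 7.1508
population σ = √(7.1508 / 8) = √0.8939 = 0.9455%
IR = μ / tracking error = 0.7975 / 0.9455 = 0.8435

0.84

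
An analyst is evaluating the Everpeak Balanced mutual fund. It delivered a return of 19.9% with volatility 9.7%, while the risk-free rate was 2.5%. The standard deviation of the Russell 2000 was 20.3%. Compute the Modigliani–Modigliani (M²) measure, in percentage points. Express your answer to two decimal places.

Sharpe = (Rp − Rf) / σp = (19.9% − 2.5%) / 9.7% = 1.7938
M² = Rf + Sharpe × σm = 2.5% + 1.7938 × 20.3% = 38.9141%

38.91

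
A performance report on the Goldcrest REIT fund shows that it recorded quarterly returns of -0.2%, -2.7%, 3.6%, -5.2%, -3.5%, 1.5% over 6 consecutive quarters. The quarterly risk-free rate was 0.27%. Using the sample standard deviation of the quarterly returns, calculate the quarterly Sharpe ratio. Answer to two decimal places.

r̄ = (-0.2 − 2.7 + 3.6 − 5.2 − 3.5 + 1.5) / 6 = -1.0833%
Σ(r − r̄)² = (-0.2 − (-1.0833))² + (-2.7 − (-1.0833))² + … = 54.7883
sample σ = √(54.7883 / 5) = √10.9577 = 3.3102%
Sharpe = (r̄ − rf) / σ = (-1.0833 − 0.27) / 3.3102 = -1.3533 / 3.3102 = -0.4088

-0.41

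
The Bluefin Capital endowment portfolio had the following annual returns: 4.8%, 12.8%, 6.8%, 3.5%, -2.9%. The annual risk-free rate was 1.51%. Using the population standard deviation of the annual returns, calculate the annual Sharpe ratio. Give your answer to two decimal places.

r̄ = (4.8 + 12.8 + 6.8 + 3.5 − 2.9) / 5 = 25.00 / 5 = 5.0000%
Population σ = √[Σ(r − r̄)² / 5] = √[128.7800 / 5] = √25.7560 = 5.0750%
Sharpe = (r̄ − rf) / σ = (5.0000 − 1.51) / 5.0750 = 3.4900 / 5.0750 = 0.6877

0.69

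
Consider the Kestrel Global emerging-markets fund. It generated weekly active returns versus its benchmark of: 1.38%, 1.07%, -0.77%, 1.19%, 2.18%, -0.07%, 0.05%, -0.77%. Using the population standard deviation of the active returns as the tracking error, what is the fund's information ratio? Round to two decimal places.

0.53

Mean return r̄ = 4.260 / 8 = 0.5325%
Σ(r − r̄)² = (1.38 − 0.5325)² + (1.07 − 0.5325)² + … = 8.1426
σ = √[8.1426 / 8] = 1.0089%
IR = r̄ / tracking error = 0.5325 / 1.0089 = 0.5278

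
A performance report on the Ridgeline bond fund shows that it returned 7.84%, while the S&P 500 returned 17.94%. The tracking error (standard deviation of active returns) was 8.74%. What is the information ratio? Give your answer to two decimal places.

IR = (Rp − Rb) / TE = (7.84% − 17.94%) / 8.74% = -10.10% / 8.74% = -1.1556

-1.16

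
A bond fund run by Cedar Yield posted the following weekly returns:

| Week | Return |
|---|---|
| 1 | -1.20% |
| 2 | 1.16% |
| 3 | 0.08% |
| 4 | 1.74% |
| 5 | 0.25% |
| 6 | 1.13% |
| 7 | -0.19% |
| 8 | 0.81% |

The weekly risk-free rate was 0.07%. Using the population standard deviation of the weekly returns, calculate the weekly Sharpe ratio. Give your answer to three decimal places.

Mean return r̄ = 3.780 / 8 = 0.4725%
Σ(r − r̄)² = (-1.2 − 0.4725)² + (1.16 − 0.4725)² + … = 6.0652
population σ = √(6.0652 / 8) = √0.7582 = 0.8707%
Sharpe = (r̄ − rf) / σ = (0.4725 − 0.07) / 0.8707 = 0.4025 / 0.8707 = 0.4623

0.462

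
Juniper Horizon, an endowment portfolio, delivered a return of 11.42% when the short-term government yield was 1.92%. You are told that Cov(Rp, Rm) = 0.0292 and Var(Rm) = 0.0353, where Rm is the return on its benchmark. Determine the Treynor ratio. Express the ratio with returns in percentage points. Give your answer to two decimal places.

β = Cov / Var = 0.0292 / 0.0353 = 0.8272
Treynor = (Rp − Rf) / β = (11.42% − 1.92%) / 0.8272 = 9.50 / 0.8272 = 11.4845

11.48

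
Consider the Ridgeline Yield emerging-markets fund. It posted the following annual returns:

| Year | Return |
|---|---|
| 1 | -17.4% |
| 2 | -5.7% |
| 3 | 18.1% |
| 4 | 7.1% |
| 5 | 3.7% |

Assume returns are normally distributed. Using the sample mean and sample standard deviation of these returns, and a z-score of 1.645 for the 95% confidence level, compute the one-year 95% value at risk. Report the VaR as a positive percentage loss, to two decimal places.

r̄ = (-17.4 − 5.7 + 18.1 + 7.1 + 3.7) / 5 = 1.1600%
Σ(r − r̄)² = (-17.4 − 1.1600)² + (-5.7 − 1.1600)² + (18.1 − 1.1600)² + … = 720.2320
sample σ = √(720.2320 / 4) = √180.0580 = 13.4186%
VaR = −(r̄ − z·σ) = −(1.1600 − 1.645 × 13.4186) = −(-20.9136) = 20.9136%

20.91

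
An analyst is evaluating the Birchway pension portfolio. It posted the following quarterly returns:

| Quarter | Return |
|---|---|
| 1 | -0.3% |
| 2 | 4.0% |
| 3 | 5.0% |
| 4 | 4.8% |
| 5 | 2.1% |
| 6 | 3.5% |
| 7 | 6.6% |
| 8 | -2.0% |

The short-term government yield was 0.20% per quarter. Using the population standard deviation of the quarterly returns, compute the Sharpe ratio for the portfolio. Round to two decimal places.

1.02

μ = (-0.3 + 4 + 5 + 4.8 + 2.1 + 3.5 + 6.6 − 2) / 8 = 23.70 / 8 = 2.9625%
Population σ = √[Σ(r − μ)² / 8] = √[58.1388 / 8] = √7.2674 = 2.6958%
Sharpe = (μ − rf) / σ = (2.9625 − 0.2) / 2.6958 = 2.7625 / 2.6958 = 1.0247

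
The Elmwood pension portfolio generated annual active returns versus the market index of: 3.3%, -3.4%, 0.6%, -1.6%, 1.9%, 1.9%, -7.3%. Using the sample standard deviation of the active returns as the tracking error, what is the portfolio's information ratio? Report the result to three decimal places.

-0.177

Mean return r̄ = -4.60 / 7 = -0.6571%
Sample σ = √[Σ(r − r̄)² / 6] = √[82.8571 / 6] = √13.8095 = 3.7161%
IR = r̄ / tracking error = -0.6571 / 3.7161 = -0.1768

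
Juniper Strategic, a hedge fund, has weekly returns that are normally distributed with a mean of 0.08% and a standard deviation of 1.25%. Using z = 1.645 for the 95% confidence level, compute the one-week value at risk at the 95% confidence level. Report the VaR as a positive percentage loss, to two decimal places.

1.98

VaR (as % loss) = −(μ − z·σ) = −(0.08% − 1.645 × 1.25%) = −(-1.97625%) = 1.97625%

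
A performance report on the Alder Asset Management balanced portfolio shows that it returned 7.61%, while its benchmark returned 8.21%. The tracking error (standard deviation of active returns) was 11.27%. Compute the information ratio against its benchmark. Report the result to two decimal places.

-0.05

IR = (Rp − Rb) / TE = (7.61% − 8.21%) / 11.27% = -0.60% / 11.27% = -0.0532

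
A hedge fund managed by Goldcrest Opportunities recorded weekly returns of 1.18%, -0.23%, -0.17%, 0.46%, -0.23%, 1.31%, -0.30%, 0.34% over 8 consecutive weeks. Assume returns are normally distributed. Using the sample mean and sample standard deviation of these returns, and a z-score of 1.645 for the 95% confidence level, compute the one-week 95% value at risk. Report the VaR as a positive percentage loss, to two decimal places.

r̄ = (1.18 − 0.23 − 0.17 + 0.46 − 0.23 + 1.31 − 0.3 + 0.34) / 8 = 2.360 / 8 = 0.2950%
Σ(r − r̄)² = (1.18 − 0.2950)² + (-0.23 − 0.2950)² + … = 2.9642
σ = √[2.9642 / 7] = 0.6507%
VaR = −(r̄ − z·σ) = −(0.2950 − 1.645 × 0.6507) = −(-0.7754) = 0.7754%

0.78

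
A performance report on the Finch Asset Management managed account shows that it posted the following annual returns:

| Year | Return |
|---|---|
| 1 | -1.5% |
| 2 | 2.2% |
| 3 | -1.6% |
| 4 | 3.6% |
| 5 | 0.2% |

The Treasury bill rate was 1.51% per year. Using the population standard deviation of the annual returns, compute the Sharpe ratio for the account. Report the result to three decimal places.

Mean return μ = 2.90 / 5 = 0.5800%
Population std dev = √[20.9680 / 5] = 2.0478%
Sharpe = (μ − rf) / σ = (0.5800 − 1.51) / 2.0478 = -0.9300 / 2.0478 = -0.4541

-0.454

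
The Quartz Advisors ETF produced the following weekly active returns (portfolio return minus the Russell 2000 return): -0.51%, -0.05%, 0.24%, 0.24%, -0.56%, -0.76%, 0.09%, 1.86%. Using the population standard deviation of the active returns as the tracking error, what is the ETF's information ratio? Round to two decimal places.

0.09

μ = (-0.51 − 0.05 + 0.24 + 0.24 − 0.56 − 0.76 + 0.09 + 1.86) / 8 = 0.0688%
Population std dev = √[4.6989 / 8] = 0.7664%
IR = μ / tracking error = 0.0688 / 0.7664 = 0.0898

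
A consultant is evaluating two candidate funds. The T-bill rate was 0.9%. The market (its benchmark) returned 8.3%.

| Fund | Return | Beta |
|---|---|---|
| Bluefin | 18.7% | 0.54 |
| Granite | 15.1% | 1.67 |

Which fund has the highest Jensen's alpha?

Bluefin: α = 18.7% − [0.9% + 0.54 × (8.3% − 0.9%)] = 13.804
Granite: α = 15.1% − [0.9% + 1.67 × (8.3% − 0.9%)] = 1.842
Highest: Bluefin (13.804).

Bluefin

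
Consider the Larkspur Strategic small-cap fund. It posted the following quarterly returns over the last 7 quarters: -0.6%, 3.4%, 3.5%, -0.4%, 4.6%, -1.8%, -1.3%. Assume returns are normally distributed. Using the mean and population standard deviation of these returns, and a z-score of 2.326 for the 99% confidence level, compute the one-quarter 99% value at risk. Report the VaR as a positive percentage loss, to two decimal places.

r̄ = (-0.6 + 3.4 + 3.5 − 0.4 + 4.6 − 1.8 − 1.3) / 7 = 7.40 / 7 = 1.0571%
Σ(r − r̄)² = (-0.6 − 1.0571)² + (3.4 − 1.0571)² + (3.5 − 1.0571)² + … = 42.5971
σ = √[42.5971 / 7] = 2.4668%
VaR = −(r̄ − z·σ) = −(1.0571 − 2.326 × 2.4668) = −(-4.6807) = 4.6807%

4.68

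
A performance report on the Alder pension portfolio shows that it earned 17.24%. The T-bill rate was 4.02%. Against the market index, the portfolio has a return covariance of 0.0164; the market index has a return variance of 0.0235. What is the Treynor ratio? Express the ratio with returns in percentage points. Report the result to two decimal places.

β = Cov / Var = 0.0164 / 0.0235 = 0.6979
Treynor = (Rp − Rf) / β = (17.24% − 4.02%) / 0.6979 = 13.22 / 0.6979 = 18.9425

18.94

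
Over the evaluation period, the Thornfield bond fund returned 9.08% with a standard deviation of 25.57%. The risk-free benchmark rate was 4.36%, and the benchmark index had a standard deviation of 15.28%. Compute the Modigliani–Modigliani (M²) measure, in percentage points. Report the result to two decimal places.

Sharpe = (Rp − Rf) / σp = (9.08% − 4.36%) / 25.57% = 0.1846
M² = Rf + Sharpe × σm = 4.36% + 0.1846 × 15.28% = 7.1807%

7.18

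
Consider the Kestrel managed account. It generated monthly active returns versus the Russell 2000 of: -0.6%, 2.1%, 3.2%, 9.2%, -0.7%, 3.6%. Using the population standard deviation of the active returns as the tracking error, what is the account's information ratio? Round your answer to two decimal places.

r̄ = (-0.6 + 2.1 + 3.2 + 9.2 − 0.7 + 3.6) / 6 = 16.80 / 6 = 2.8000%
Σ(r − r̄)² = (-0.6 − 2.8000)² + (2.1 − 2.8000)² + … = 66.0600
population σ = √(66.0600 / 6) = √11.0100 = 3.3181%
IR = r̄ / tracking error = 2.8000 / 3.3181 = 0.8439

0.84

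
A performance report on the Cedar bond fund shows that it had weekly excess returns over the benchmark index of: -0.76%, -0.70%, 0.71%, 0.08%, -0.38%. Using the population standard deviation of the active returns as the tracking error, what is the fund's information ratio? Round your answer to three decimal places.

r̄ = (-0.76 − 0.7 + 0.71 + 0.08 − 0.38) / 5 = -1.050 / 5 = -0.2100%
Population σ = √[Σ(r − r̄)² / 5] = √[1.5020 / 5] = √0.3004 = 0.5481%
IR = r̄ / tracking error = -0.2100 / 0.5481 = -0.3831

-0.383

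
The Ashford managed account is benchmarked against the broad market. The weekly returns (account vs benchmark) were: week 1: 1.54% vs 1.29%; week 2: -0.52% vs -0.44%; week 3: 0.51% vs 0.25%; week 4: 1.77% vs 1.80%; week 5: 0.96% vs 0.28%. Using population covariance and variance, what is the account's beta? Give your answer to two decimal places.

r̄p = 0.8520%,  r̄m = 0.6360%
Cov = Σ(rp − r̄p)(rm − r̄m) / 5 = 0.6177
Var(rm) = Σ(rm − r̄m)² / 5 = 0.6432
β = Cov / Var = 0.6177 / 0.6432 = 0.9604

0.96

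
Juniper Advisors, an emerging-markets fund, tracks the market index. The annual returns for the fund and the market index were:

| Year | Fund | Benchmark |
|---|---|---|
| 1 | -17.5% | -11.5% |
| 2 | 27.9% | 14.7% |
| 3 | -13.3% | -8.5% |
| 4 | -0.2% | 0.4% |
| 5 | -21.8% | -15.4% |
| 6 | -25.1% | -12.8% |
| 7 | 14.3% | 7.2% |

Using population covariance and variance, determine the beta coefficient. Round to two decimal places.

1.74

r̄p = -5.1000%,  r̄m = -3.7000%
Cov = Σ(rp − r̄p)(rm − r̄m) / 7 = 193.1743
Var(rm) = Σ(rm − r̄m)² / 7 = 111.1086
β = Cov / Var = 193.1743 / 111.1086 = 1.7386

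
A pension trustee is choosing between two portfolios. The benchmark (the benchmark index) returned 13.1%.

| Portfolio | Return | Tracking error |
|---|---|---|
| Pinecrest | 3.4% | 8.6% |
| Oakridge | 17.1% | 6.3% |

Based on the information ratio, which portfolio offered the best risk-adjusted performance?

Pinecrest: IR = (3.4% − 13.1%) / 8.6% = -1.128
Oakridge: IR = (17.1% − 13.1%) / 6.3% = 0.635
Highest: Oakridge (0.635).

Oakridge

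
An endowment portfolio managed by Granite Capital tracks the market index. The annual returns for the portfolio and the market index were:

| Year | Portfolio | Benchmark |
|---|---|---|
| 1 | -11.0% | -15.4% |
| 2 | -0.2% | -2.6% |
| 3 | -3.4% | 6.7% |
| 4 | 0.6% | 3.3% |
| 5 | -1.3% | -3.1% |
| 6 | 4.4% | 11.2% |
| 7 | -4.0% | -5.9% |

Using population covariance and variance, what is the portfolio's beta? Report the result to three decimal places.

r̄p = -2.1286%,  r̄m = -0.8286%
Cov = Σ(rp − r̄p)(rm − r̄m) / 7 = 30.5263
Var(rm) = Σ(rm − r̄m)² / 7 = 66.3935
β = Cov / Var = 30.5263 / 66.3935 = 0.4598

0.460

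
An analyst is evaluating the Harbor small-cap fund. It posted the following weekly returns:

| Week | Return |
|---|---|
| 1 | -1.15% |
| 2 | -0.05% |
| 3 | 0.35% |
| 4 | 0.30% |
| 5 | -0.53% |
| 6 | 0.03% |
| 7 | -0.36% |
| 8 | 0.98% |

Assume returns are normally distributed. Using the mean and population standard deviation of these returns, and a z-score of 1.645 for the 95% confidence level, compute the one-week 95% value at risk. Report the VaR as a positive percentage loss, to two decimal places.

Mean return μ = -0.430 / 8 = -0.0538%
Σ(r − μ)² = 2.8862; population σ = √(2.8862/8) = 0.6006%
VaR = −(μ − z·σ) = −(-0.0538 − 1.645 × 0.6006) = −(-1.0418) = 1.0418%

1.04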